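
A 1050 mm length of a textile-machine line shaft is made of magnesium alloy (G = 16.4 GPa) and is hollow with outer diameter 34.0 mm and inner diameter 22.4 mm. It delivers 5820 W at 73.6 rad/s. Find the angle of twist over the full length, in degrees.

ω = 73.6 rad/s, so T = P/ω = 5820 / 73.60 = 79.08 N·m.
J = π(d_o⁴ − d_i⁴)/32 = π(0.0340⁴ − 0.0224⁴)/32 = 1.065×10^-7 m⁴.
θ = T·L/(G·J) = 79.08 × 1.05 / (16.4×10⁹ × 1.065×10^-7) = 0.04755 rad.

2.72°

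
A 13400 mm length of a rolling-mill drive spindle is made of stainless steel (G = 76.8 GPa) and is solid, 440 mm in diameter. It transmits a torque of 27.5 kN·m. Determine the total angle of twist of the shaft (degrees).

J = πd⁴/32 = π(0.440)⁴/32 = 3.680×10^-3 m⁴.
θ = T·L/(G·J) = 27500 × 13.4 / (76.8×10⁹ × 3.680×10^-3) = 1.304×10^-3 rad.

0.0747°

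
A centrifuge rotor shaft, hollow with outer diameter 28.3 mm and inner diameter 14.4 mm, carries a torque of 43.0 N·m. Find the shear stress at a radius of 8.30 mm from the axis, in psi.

J = π(d_o⁴ − d_i⁴)/32 = π(0.0283⁴ − 0.0144⁴)/32 = 5.875×10^-8 m⁴.
Shear stress varies linearly with radius: τ = T·r/J = 43.00 × 0.00830 / 5.875×10^-8 = 6.075×10^6 Pa.

881 psi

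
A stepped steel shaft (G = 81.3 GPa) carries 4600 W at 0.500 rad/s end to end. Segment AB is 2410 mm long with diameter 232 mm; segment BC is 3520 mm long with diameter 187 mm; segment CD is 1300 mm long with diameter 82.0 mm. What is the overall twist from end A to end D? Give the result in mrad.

37.4 mrad

ω = 0.500 rad/s, so T = P/ω = 4600 / 0.5000 = 9200 N·m.
J_AB = π(0.232)⁴/32 = 2.84×10^-4 m⁴; J_BC = π(0.187)⁴/32 = 1.20×10^-4 m⁴; J_CD = π(0.0820)⁴/32 = 4.44×10^-6 m⁴.
θ = (T/G)·Σ L_i/J_i = (9200/81.3×10⁹)·(2.41/2.84×10^-4 + 3.52/1.20×10^-4 + 1.30/4.44×10^-6) = 0.03742 rad.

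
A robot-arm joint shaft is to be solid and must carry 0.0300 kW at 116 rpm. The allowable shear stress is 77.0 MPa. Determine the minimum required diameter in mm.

5.47 mm

ω = 2π·116/60 = 12.15 rad/s, so T = P/ω = 0.0300×10³ / 12.15 = 2.470 N·m.
For a solid shaft τ_max = 16T/(πd³), so d = (16T/(π τ_allow))^(1/3) = (16·2.470/(π·7.70×10^7))^(1/3) = 0.005466 m.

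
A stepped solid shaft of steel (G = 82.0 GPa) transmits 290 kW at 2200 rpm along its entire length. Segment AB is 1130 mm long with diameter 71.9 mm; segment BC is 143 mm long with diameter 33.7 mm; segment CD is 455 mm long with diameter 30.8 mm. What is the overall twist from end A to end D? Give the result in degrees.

5.90°

ω = 2π·2200/60 = 230.4 rad/s, so T = P/ω = 290×10³ / 230.4 = 1259 N·m.
J_AB = π(0.0719)⁴/32 = 2.62×10^-6 m⁴; J_BC = π(0.0337)⁴/32 = 1.27×10^-7 m⁴; J_CD = π(0.0308)⁴/32 = 8.83×10^-8 m⁴.
θ = (T/G)·Σ L_i/J_i = (1259/82.0×10⁹)·(1.13/2.62×10^-6 + 0.143/1.27×10^-7 + 0.455/8.83×10^-8) = 0.1030 rad.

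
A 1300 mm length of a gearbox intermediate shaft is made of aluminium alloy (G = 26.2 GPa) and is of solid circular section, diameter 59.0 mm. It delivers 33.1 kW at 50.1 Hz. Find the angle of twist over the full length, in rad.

ω = 2π·50.1 = 314.8 rad/s, so T = P/ω = 33.1×10³ / 314.8 = 105.2 N·m.
J = πd⁴/32 = π(0.0590)⁴/32 = 1.190×10^-6 m⁴.
θ = T·L/(G·J) = 105.2 × 1.30 / (26.2×10⁹ × 1.190×10^-6) = 4.386×10^-3 rad.

0.00439 rad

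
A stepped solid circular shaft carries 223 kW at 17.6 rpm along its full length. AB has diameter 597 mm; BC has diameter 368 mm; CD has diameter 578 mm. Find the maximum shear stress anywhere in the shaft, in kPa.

12400 kPa

ω = 2π·17.6/60 = 1.843 rad/s, so T = P/ω = 223×10³ / 1.843 = 121000 N·m.
Under the same torque, τ_max = 16T/(πd³) is largest where d is smallest — segment BC (d = 368 mm).
τ_max = 16·121000/(π·(0.368)³) = 1.236×10^7 Pa.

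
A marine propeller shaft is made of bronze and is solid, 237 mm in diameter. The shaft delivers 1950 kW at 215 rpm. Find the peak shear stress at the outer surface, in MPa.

33.1 MPa

ω = 2π·215/60 = 22.51 rad/s, so T = P/ω = 1950×10³ / 22.51 = 86610 N·m.
J = πd⁴/32 = π(0.237)⁴/32 = 3.097×10^-4 m⁴.
τ_max = T·r/J = 86610 × 0.118 / 3.097×10^-4 = 3.314×10^7 Pa.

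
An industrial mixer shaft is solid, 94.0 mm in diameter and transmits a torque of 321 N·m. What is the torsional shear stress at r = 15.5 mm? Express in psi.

J = πd⁴/32 = π(0.0940)⁴/32 = 7.665×10^-6 m⁴.
Shear stress varies linearly with radius: τ = T·r/J = 321.0 × 0.0155 / 7.665×10^-6 = 6.491×10^5 Pa.

94.1 psi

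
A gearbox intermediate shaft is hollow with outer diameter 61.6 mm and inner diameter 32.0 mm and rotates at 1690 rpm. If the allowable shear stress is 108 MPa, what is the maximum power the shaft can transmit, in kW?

813 kW

J = π(d_o⁴ − d_i⁴)/32 = π(0.0616⁴ − 0.0320⁴)/32 = 1.311×10^-6 m⁴.
T_max = τ_allow·J/r = 1.08×10^8 × 1.311×10^-6 / 0.0308 = 4596 N·m.
ω = 2π·1690/60 = 177.0 rad/s, so P_max = T_max·ω = 8.133×10^5 W.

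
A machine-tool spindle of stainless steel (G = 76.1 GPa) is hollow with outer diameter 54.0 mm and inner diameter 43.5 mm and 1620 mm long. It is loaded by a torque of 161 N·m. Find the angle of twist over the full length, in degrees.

J = π(d_o⁴ − d_i⁴)/32 = π(0.0540⁴ − 0.0435⁴)/32 = 4.833×10^-7 m⁴.
θ = T·L/(G·J) = 161.0 × 1.62 / (76.1×10⁹ × 4.833×10^-7) = 7.092×10^-3 rad.

0.406°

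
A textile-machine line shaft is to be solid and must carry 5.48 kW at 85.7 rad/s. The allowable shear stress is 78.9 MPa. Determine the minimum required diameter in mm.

16.0 mm

ω = 85.7 rad/s, so T = P/ω = 5.48×10³ / 85.70 = 63.94 N·m.
For a solid shaft τ_max = 16T/(πd³), so d = (16T/(π τ_allow))^(1/3) = (16·63.94/(π·7.89×10^7))^(1/3) = 0.01604 m.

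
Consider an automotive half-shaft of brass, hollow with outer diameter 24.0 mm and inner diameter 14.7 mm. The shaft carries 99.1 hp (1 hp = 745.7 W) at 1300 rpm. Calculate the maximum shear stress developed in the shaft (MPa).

233 MPa

ω = 2π·1300/60 = 136.1 rad/s, so T = P/ω = 99.1×745.7 / 136.1 = 542.8 N·m.
J = π(d_o⁴ − d_i⁴)/32 = π(0.0240⁴ − 0.0147⁴)/32 = 2.799×10^-8 m⁴.
τ_max = T·r/J = 542.8 × 0.0120 / 2.799×10^-8 = 2.327×10^8 Pa.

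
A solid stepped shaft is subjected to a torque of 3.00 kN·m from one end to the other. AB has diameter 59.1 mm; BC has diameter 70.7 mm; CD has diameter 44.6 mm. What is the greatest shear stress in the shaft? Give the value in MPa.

Under the same torque, τ_max = 16T/(πd³) is largest where d is smallest — segment CD (d = 44.6 mm).
τ_max = 16·3000/(π·(0.0446)³) = 1.722×10^8 Pa.

172 MPa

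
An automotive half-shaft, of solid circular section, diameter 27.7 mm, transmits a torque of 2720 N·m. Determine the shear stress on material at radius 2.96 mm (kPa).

J = πd⁴/32 = π(0.0277)⁴/32 = 5.780×10^-8 m⁴.
Shear stress varies linearly with radius: τ = T·r/J = 2720 × 0.00296 / 5.780×10^-8 = 1.393×10^8 Pa.

139000 kPa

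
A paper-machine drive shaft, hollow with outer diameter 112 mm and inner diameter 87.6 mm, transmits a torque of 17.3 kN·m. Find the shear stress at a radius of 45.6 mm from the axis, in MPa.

81.6 MPa

J = π(d_o⁴ − d_i⁴)/32 = π(0.112⁴ − 0.0876⁴)/32 = 9.667×10^-6 m⁴.
Shear stress varies linearly with radius: τ = T·r/J = 17300 × 0.0456 / 9.667×10^-6 = 8.161×10^7 Pa.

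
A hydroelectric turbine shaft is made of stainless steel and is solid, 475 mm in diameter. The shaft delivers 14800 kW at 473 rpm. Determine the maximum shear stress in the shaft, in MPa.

14.2 MPa

ω = 2π·473/60 = 49.53 rad/s, so T = P/ω = 14800×10³ / 49.53 = 298800 N·m.
J = πd⁴/32 = π(0.475)⁴/32 = 4.998×10^-3 m⁴.
τ_max = T·r/J = 298800 × 0.237 / 4.998×10^-3 = 1.420×10^7 Pa.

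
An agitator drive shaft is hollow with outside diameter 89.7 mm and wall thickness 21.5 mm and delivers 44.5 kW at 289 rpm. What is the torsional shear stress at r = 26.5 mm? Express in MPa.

6.62 MPa

ω = 2π·289/60 = 30.26 rad/s, so T = P/ω = 44.5×10³ / 30.26 = 1470 N·m.
J = π(d_o⁴ − d_i⁴)/32 = π(0.0897⁴ − 0.0467⁴)/32 = 5.889×10^-6 m⁴.
Shear stress varies linearly with radius: τ = T·r/J = 1470 × 0.0265 / 5.889×10^-6 = 6.617×10^6 Pa.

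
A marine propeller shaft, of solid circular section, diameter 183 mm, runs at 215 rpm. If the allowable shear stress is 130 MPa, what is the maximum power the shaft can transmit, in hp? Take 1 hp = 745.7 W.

J = πd⁴/32 = π(0.183)⁴/32 = 1.101×10^-4 m⁴.
T_max = τ_allow·J/r = 1.30×10^8 × 1.101×10^-4 / 0.0915 = 156400 N·m.
ω = 2π·215/60 = 22.51 rad/s, so P_max = T_max·ω = 3.522×10^6 W.

4720 hp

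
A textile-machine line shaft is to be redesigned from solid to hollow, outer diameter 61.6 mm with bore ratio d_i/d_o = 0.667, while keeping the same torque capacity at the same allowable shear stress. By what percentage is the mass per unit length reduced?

Equal τ_max and T ⇒ the solid shaft needs d_s³ = d_o³(1−k⁴), so d_s = 61.6·(1−0.667⁴)^(1/3) = 57.23 mm.
Area ratio A_h/A_s = d_o²(1−k²)/d_s² = (1−k²)/(1−k⁴)^(2/3) = 0.6430.
Mass saving = 1 − 0.6430 = 35.7 %.

35.7 %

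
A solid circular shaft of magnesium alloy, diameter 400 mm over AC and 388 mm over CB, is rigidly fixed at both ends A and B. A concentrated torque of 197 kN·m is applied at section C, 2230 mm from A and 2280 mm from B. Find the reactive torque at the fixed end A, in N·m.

Compatibility: T_A·a/J_AC = T_B·b/J_CB with T_A + T_B = T₀.
J_AC = 2.51×10^-3 m⁴, J_CB = 2.22×10^-3 m⁴, so T_A = T₀·(J_AC/a)/((J_AC/a)+(J_CB/b)) = 105600 N·m, T_B = 91420 N·m.

106000 N·m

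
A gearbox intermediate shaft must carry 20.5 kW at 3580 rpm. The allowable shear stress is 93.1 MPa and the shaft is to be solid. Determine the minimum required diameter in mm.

ω = 2π·3580/60 = 374.9 rad/s, so T = P/ω = 20.5×10³ / 374.9 = 54.68 N·m.
For a solid shaft τ_max = 16T/(πd³), so d = (16T/(π τ_allow))^(1/3) = (16·54.68/(π·9.31×10^7))^(1/3) = 0.01441 m.

14.4 mm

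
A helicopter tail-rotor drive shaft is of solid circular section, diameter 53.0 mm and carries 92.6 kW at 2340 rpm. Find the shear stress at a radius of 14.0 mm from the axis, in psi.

ω = 2π·2340/60 = 245.0 rad/s, so T = P/ω = 92.6×10³ / 245.0 = 377.9 N·m.
J = πd⁴/32 = π(0.0530)⁴/32 = 7.746×10^-7 m⁴.
Shear stress varies linearly with radius: τ = T·r/J = 377.9 × 0.0140 / 7.746×10^-7 = 6.830×10^6 Pa.

991 psi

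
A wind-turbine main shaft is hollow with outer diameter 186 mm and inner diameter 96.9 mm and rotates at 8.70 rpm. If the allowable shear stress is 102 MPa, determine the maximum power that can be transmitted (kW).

J = π(d_o⁴ − d_i⁴)/32 = π(0.186⁴ − 0.0969⁴)/32 = 1.088×10^-4 m⁴.
T_max = τ_allow·J/r = 1.02×10^8 × 1.088×10^-4 / 0.0930 = 119400 N·m.
ω = 2π·8.70/60 = 0.9111 rad/s, so P_max = T_max·ω = 1.088×10^5 W.

109 kW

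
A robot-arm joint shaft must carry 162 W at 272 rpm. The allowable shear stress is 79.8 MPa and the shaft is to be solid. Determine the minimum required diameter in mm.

7.13 mm

ω = 2π·272/60 = 28.48 rad/s, so T = P/ω = 162 / 28.48 = 5.687 N·m.
For a solid shaft τ_max = 16T/(πd³), so d = (16T/(π τ_allow))^(1/3) = (16·5.687/(π·7.98×10^7))^(1/3) = 0.007133 m.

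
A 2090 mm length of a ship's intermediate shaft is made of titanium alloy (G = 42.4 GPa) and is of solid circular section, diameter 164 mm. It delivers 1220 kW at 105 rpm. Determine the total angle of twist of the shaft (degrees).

ω = 2π·105/60 = 11.00 rad/s, so T = P/ω = 1220×10³ / 11.00 = 111000 N·m.
J = πd⁴/32 = π(0.164)⁴/32 = 7.102×10^-5 m⁴.
θ = T·L/(G·J) = 111000 × 2.09 / (42.4×10⁹ × 7.102×10^-5) = 0.07701 rad.

4.41°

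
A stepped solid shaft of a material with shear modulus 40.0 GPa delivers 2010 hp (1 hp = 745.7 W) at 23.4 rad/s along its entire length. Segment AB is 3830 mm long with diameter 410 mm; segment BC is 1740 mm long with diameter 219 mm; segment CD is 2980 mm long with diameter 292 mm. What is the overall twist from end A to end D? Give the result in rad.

ω = 23.4 rad/s, so T = P/ω = 2010×745.7 / 23.40 = 64050 N·m.
J_AB = π(0.410)⁴/32 = 2.77×10^-3 m⁴; J_BC = π(0.219)⁴/32 = 2.26×10^-4 m⁴; J_CD = π(0.292)⁴/32 = 7.14×10^-4 m⁴.
θ = (T/G)·Σ L_i/J_i = (64050/40.0×10⁹)·(3.83/2.77×10^-3 + 1.74/2.26×10^-4 + 2.98/7.14×10^-4) = 0.02124 rad.

0.0212 rad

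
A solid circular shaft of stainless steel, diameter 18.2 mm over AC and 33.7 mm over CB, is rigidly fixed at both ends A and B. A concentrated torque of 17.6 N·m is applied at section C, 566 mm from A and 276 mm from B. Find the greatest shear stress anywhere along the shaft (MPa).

2.25 MPa

Compatibility: T_A·a/J_AC = T_B·b/J_CB with T_A + T_B = T₀.
J_AC = 1.08×10^-8 m⁴, J_CB = 1.27×10^-7 m⁴, so T_A = T₀·(J_AC/a)/((J_AC/a)+(J_CB/b)) = 0.7010 N·m, T_B = 16.90 N·m.
τ in each portion: τ_AC = 5.92×10^5 Pa, τ_CB = 2.25×10^6 Pa; maximum is in CB.
τ_max = T_CB·r/J = 16.90·0.0169/1.27×10^-7 = 2.249×10^6 Pa.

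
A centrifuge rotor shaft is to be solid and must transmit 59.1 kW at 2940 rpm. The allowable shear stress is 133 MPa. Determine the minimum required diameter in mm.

19.4 mm

ω = 2π·2940/60 = 307.9 rad/s, so T = P/ω = 59.1×10³ / 307.9 = 192.0 N·m.
For a solid shaft τ_max = 16T/(πd³), so d = (16T/(π τ_allow))^(1/3) = (16·192.0/(π·1.33×10^8))^(1/3) = 0.01944 m.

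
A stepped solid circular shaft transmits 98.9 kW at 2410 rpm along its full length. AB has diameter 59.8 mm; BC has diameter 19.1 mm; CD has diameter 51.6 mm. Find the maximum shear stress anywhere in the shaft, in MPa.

ω = 2π·2410/60 = 252.4 rad/s, so T = P/ω = 98.9×10³ / 252.4 = 391.9 N·m.
Under the same torque, τ_max = 16T/(πd³) is largest where d is smallest — segment BC (d = 19.1 mm).
τ_max = 16·391.9/(π·(0.0191)³) = 2.864×10^8 Pa.

286 MPa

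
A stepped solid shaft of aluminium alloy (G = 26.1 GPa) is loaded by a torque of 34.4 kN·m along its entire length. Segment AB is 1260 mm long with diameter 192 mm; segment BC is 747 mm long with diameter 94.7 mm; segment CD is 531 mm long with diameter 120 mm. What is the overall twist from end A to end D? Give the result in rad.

J_AB = π(0.192)⁴/32 = 1.33×10^-4 m⁴; J_BC = π(0.0947)⁴/32 = 7.90×10^-6 m⁴; J_CD = π(0.120)⁴/32 = 2.04×10^-5 m⁴.
θ = (T/G)·Σ L_i/J_i = (34400/26.1×10⁹)·(1.26/1.33×10^-4 + 0.747/7.90×10^-6 + 0.531/2.04×10^-5) = 0.1715 rad.

0.172 rad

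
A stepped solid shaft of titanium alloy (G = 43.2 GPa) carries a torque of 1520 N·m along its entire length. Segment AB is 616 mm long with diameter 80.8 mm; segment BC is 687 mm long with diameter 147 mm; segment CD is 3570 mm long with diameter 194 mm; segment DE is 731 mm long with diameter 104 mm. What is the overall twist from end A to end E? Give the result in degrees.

J_AB = π(0.0808)⁴/32 = 4.18×10^-6 m⁴; J_BC = π(0.147)⁴/32 = 4.58×10^-5 m⁴; J_CD = π(0.194)⁴/32 = 1.39×10^-4 m⁴; J_DE = π(0.104)⁴/32 = 1.15×10^-5 m⁴.
θ = (T/G)·Σ L_i/J_i = (1520/43.2×10⁹)·(0.616/4.18×10^-6 + 0.687/4.58×10^-5 + 3.57/1.39×10^-4 + 0.731/1.15×10^-5) = 8.850×10^-3 rad.

0.507°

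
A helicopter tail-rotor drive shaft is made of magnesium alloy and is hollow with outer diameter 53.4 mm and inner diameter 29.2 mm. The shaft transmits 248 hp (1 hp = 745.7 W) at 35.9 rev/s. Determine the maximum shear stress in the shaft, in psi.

4370 psi

ω = 2π·35.9 = 225.6 rad/s, so T = P/ω = 248×745.7 / 225.6 = 819.9 N·m.
J = π(d_o⁴ − d_i⁴)/32 = π(0.0534⁴ − 0.0292⁴)/32 = 7.269×10^-7 m⁴.
τ_max = T·r/J = 819.9 × 0.0267 / 7.269×10^-7 = 3.011×10^7 Pa.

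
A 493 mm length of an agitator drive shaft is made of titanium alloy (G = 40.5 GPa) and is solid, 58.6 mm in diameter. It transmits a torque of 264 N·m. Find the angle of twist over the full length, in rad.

J = πd⁴/32 = π(0.0586)⁴/32 = 1.158×10^-6 m⁴.
θ = T·L/(G·J) = 264.0 × 0.493 / (40.5×10⁹ × 1.158×10^-6) = 2.776×10^-3 rad.

0.00278 rad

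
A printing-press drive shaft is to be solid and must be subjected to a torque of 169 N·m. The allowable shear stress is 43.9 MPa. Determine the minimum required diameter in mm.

27.0 mm

For a solid shaft τ_max = 16T/(πd³), so d = (16T/(π τ_allow))^(1/3) = (16·169.0/(π·4.39×10^7))^(1/3) = 0.02696 m.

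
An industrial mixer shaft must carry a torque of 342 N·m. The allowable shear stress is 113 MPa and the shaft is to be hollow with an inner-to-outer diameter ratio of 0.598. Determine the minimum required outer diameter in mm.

26.0 mm

For a hollow shaft with d_i/d_o = 0.598: τ_max = 16T/(π d_o³ (1−k⁴)), so d_o = [16T/(π τ_allow (1−k⁴))]^(1/3) = [16·342.0/(π·1.13×10^8·0.8721)]^(1/3) = 0.02605 m.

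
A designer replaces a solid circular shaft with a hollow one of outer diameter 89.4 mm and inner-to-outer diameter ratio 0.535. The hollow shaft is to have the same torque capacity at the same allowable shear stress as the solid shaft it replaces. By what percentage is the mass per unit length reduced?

Equal τ_max and T ⇒ the solid shaft needs d_s³ = d_o³(1−k⁴), so d_s = 89.4·(1−0.535⁴)^(1/3) = 86.89 mm.
Area ratio A_h/A_s = d_o²(1−k²)/d_s² = (1−k²)/(1−k⁴)^(2/3) = 0.7556.
Mass saving = 1 − 0.7556 = 24.4 %.

24.4 %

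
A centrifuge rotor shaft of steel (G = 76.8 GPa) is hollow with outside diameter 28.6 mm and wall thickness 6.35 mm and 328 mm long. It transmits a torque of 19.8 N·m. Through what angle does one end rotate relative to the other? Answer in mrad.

J = π(d_o⁴ − d_i⁴)/32 = π(0.0286⁴ − 0.0159⁴)/32 = 5.941×10^-8 m⁴.
θ = T·L/(G·J) = 19.80 × 0.328 / (76.8×10⁹ × 5.941×10^-8) = 1.423×10^-3 rad.

1.42 mrad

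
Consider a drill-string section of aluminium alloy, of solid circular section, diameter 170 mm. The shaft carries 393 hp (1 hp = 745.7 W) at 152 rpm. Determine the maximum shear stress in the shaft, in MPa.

19.1 MPa

ω = 2π·152/60 = 15.92 rad/s, so T = P/ω = 393×745.7 / 15.92 = 18410 N·m.
J = πd⁴/32 = π(0.170)⁴/32 = 8.200×10^-5 m⁴.
τ_max = T·r/J = 18410 × 0.0850 / 8.200×10^-5 = 1.909×10^7 Pa.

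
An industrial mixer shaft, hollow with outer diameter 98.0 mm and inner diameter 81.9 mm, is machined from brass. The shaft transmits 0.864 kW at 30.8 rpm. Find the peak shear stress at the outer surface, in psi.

410 psi

ω = 2π·30.8/60 = 3.225 rad/s, so T = P/ω = 0.864×10³ / 3.225 = 267.9 N·m.
J = π(d_o⁴ − d_i⁴)/32 = π(0.0980⁴ − 0.0819⁴)/32 = 4.638×10^-6 m⁴.
τ_max = T·r/J = 267.9 × 0.0490 / 4.638×10^-6 = 2.830×10^6 Pa.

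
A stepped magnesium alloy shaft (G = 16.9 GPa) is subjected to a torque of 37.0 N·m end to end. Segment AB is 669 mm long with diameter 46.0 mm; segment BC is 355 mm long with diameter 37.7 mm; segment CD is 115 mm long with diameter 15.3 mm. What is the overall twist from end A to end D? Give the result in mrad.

J_AB = π(0.0460)⁴/32 = 4.40×10^-7 m⁴; J_BC = π(0.0377)⁴/32 = 1.98×10^-7 m⁴; J_CD = π(0.0153)⁴/32 = 5.38×10^-9 m⁴.
θ = (T/G)·Σ L_i/J_i = (37.00/16.9×10⁹)·(0.669/4.40×10^-7 + 0.355/1.98×10^-7 + 0.115/5.38×10^-9) = 0.05405 rad.

54.1 mrad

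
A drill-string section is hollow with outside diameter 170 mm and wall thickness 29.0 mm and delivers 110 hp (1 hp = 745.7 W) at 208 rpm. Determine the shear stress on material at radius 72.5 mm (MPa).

4.10 MPa

ω = 2π·208/60 = 21.78 rad/s, so T = P/ω = 110×745.7 / 21.78 = 3766 N·m.
J = π(d_o⁴ − d_i⁴)/32 = π(0.170⁴ − 0.112⁴)/32 = 6.655×10^-5 m⁴.
Shear stress varies linearly with radius: τ = T·r/J = 3766 × 0.0725 / 6.655×10^-5 = 4.103×10^6 Pa.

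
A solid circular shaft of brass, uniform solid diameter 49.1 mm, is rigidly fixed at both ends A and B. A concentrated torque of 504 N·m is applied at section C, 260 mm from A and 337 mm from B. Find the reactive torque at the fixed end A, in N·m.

285 N·m

With uniform GJ and both ends fixed, compatibility θ_AC = θ_CB gives T_A·a = T_B·b, together with T_A + T_B = T₀.
T_A = T₀·b/(a+b) = 504.0·337/597.0 = 284.5 N·m; T_B = 219.5 N·m.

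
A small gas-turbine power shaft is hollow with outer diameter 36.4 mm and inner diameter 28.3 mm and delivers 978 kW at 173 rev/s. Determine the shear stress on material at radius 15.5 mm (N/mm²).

ω = 2π·173 = 1087 rad/s, so T = P/ω = 978×10³ / 1087 = 899.7 N·m.
J = π(d_o⁴ − d_i⁴)/32 = π(0.0364⁴ − 0.0283⁴)/32 = 1.094×10^-7 m⁴.
Shear stress varies linearly with radius: τ = T·r/J = 899.7 × 0.0155 / 1.094×10^-7 = 1.275×10^8 Pa.

128 N/mm²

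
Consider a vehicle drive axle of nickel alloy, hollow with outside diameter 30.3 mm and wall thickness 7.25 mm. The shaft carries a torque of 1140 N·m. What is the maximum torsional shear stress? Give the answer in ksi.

J = π(d_o⁴ − d_i⁴)/32 = π(0.0303⁴ − 0.0158⁴)/32 = 7.663×10^-8 m⁴.
τ_max = T·r/J = 1140 × 0.0152 / 7.663×10^-8 = 2.254×10^8 Pa.

32.7 ksi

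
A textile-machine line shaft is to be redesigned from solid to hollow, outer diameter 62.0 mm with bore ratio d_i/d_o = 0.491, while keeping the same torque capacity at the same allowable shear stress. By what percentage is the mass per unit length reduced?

21.0 %

Equal τ_max and T ⇒ the solid shaft needs d_s³ = d_o³(1−k⁴), so d_s = 62.0·(1−0.491⁴)^(1/3) = 60.77 mm.
Area ratio A_h/A_s = d_o²(1−k²)/d_s² = (1−k²)/(1−k⁴)^(2/3) = 0.7898.
Mass saving = 1 − 0.7898 = 21.0 %.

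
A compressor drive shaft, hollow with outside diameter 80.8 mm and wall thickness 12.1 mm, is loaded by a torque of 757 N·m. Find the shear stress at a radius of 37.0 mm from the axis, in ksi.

1.28 ksi

J = π(d_o⁴ − d_i⁴)/32 = π(0.0808⁴ − 0.0566⁴)/32 = 3.177×10^-6 m⁴.
Shear stress varies linearly with radius: τ = T·r/J = 757.0 × 0.0370 / 3.177×10^-6 = 8.816×10^6 Pa.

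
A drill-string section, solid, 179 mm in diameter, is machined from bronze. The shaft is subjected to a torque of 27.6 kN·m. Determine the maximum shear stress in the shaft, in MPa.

J = πd⁴/32 = π(0.179)⁴/32 = 1.008×10^-4 m⁴.
τ_max = T·r/J = 27600 × 0.0895 / 1.008×10^-4 = 2.451×10^7 Pa.

24.5 MPa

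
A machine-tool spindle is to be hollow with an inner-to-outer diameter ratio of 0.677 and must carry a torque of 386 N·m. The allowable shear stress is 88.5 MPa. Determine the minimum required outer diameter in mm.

For a hollow shaft with d_i/d_o = 0.677: τ_max = 16T/(π d_o³ (1−k⁴)), so d_o = [16T/(π τ_allow (1−k⁴))]^(1/3) = [16·386.0/(π·8.85×10^7·0.7899)]^(1/3) = 0.03041 m.

30.4 mm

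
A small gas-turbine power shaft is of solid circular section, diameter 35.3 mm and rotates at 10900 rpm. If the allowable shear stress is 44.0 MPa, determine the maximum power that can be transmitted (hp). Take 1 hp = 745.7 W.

582 hp

J = πd⁴/32 = π(0.0353)⁴/32 = 1.524×10^-7 m⁴.
T_max = τ_allow·J/r = 4.40×10^7 × 1.524×10^-7 / 0.0176 = 380.0 N·m.
ω = 2π·10900/60 = 1141 rad/s, so P_max = T_max·ω = 4.338×10^5 W.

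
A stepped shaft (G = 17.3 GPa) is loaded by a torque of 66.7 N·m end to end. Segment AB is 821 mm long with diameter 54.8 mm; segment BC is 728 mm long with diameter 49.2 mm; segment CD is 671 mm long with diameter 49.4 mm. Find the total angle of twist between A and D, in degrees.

J_AB = π(0.0548)⁴/32 = 8.85×10^-7 m⁴; J_BC = π(0.0492)⁴/32 = 5.75×10^-7 m⁴; J_CD = π(0.0494)⁴/32 = 5.85×10^-7 m⁴.
θ = (T/G)·Σ L_i/J_i = (66.70/17.3×10⁹)·(0.821/8.85×10^-7 + 0.728/5.75×10^-7 + 0.671/5.85×10^-7) = 0.01288 rad.

0.738°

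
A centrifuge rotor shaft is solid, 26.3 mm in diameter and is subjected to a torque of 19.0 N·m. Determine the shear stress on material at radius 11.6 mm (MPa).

4.69 MPa

J = πd⁴/32 = π(0.0263)⁴/32 = 4.697×10^-8 m⁴.
Shear stress varies linearly with radius: τ = T·r/J = 19.00 × 0.0116 / 4.697×10^-8 = 4.692×10^6 Pa.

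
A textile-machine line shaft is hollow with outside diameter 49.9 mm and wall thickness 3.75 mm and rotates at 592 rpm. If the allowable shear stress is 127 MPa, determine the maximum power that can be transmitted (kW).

J = π(d_o⁴ − d_i⁴)/32 = π(0.0499⁴ − 0.0424⁴)/32 = 2.914×10^-7 m⁴.
T_max = τ_allow·J/r = 1.27×10^8 × 2.914×10^-7 / 0.0249 = 1483 N·m.
ω = 2π·592/60 = 61.99 rad/s, so P_max = T_max·ω = 9.196×10^4 W.

92.0 kW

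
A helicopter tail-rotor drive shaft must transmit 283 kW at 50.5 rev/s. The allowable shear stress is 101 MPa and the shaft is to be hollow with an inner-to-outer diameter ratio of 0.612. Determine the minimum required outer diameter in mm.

37.4 mm

ω = 2π·50.5 = 317.3 rad/s, so T = P/ω = 283×10³ / 317.3 = 891.9 N·m.
For a hollow shaft with d_i/d_o = 0.612: τ_max = 16T/(π d_o³ (1−k⁴)), so d_o = [16T/(π τ_allow (1−k⁴))]^(1/3) = [16·891.9/(π·1.01×10^8·0.8597)]^(1/3) = 0.03740 m.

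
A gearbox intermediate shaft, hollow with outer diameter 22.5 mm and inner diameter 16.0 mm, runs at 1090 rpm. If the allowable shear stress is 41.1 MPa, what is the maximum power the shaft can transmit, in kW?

7.81 kW

J = π(d_o⁴ − d_i⁴)/32 = π(0.0225⁴ − 0.0160⁴)/32 = 1.873×10^-8 m⁴.
T_max = τ_allow·J/r = 4.11×10^7 × 1.873×10^-8 / 0.0112 = 68.42 N·m.
ω = 2π·1090/60 = 114.1 rad/s, so P_max = T_max·ω = 7809 W.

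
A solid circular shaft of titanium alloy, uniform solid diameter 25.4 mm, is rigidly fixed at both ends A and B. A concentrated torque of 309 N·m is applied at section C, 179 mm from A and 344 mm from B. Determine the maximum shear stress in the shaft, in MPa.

With uniform GJ and both ends fixed, compatibility θ_AC = θ_CB gives T_A·a = T_B·b, together with T_A + T_B = T₀.
T_A = T₀·b/(a+b) = 309.0·344/523.0 = 203.2 N·m; T_B = 105.8 N·m.
τ in each portion: τ_AC = 6.32×10^7 Pa, τ_CB = 3.29×10^7 Pa; maximum is in AC.
τ_max = T_AC·r/J = 203.2·0.0127/4.09×10^-8 = 6.317×10^7 Pa.

63.2 MPa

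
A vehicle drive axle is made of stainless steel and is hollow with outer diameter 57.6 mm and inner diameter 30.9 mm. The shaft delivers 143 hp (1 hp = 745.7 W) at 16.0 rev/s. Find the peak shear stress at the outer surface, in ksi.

ω = 2π·16.0 = 100.5 rad/s, so T = P/ω = 143×745.7 / 100.5 = 1061 N·m.
J = π(d_o⁴ − d_i⁴)/32 = π(0.0576⁴ − 0.0309⁴)/32 = 9.912×10^-7 m⁴.
τ_max = T·r/J = 1061 × 0.0288 / 9.912×10^-7 = 3.082×10^7 Pa.

4.47 ksi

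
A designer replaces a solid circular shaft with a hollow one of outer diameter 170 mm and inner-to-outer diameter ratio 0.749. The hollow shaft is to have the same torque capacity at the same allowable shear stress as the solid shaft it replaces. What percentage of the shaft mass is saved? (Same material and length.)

43.5 %

Equal τ_max and T ⇒ the solid shaft needs d_s³ = d_o³(1−k⁴), so d_s = 170·(1−0.749⁴)^(1/3) = 149.9 mm.
Area ratio A_h/A_s = d_o²(1−k²)/d_s² = (1−k²)/(1−k⁴)^(2/3) = 0.5648.
Mass saving = 1 − 0.5648 = 43.5 %.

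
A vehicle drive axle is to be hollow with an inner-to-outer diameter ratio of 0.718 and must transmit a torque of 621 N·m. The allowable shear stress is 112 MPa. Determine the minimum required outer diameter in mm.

For a hollow shaft with d_i/d_o = 0.718: τ_max = 16T/(π d_o³ (1−k⁴)), so d_o = [16T/(π τ_allow (1−k⁴))]^(1/3) = [16·621.0/(π·1.12×10^8·0.7342)]^(1/3) = 0.03375 m.

33.8 mm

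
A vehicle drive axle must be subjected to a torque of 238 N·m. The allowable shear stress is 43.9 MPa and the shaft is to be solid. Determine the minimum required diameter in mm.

30.2 mm

For a solid shaft τ_max = 16T/(πd³), so d = (16T/(π τ_allow))^(1/3) = (16·238.0/(π·4.39×10^7))^(1/3) = 0.03022 m.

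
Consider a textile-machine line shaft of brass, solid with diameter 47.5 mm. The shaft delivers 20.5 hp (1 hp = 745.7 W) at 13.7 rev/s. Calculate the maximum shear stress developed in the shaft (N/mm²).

8.44 N/mm²

ω = 2π·13.7 = 86.08 rad/s, so T = P/ω = 20.5×745.7 / 86.08 = 177.6 N·m.
J = πd⁴/32 = π(0.0475)⁴/32 = 4.998×10^-7 m⁴.
τ_max = T·r/J = 177.6 × 0.0238 / 4.998×10^-7 = 8.439×10^6 Pa.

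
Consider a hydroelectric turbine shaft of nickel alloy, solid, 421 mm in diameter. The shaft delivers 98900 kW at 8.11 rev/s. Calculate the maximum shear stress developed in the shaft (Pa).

ω = 2π·8.11 = 50.96 rad/s, so T = P/ω = 98900×10³ / 50.96 = 1.941e6 N·m.
J = πd⁴/32 = π(0.421)⁴/32 = 3.084×10^-3 m⁴.
τ_max = T·r/J = 1.941e6 × 0.210 / 3.084×10^-3 = 1.325×10^8 Pa.

1.32e8 Pa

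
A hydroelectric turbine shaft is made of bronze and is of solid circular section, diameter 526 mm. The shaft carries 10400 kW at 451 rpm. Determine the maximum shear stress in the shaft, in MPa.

ω = 2π·451/60 = 47.23 rad/s, so T = P/ω = 10400×10³ / 47.23 = 220200 N·m.
J = πd⁴/32 = π(0.526)⁴/32 = 7.515×10^-3 m⁴.
τ_max = T·r/J = 220200 × 0.263 / 7.515×10^-3 = 7.706×10^6 Pa.

7.71 MPa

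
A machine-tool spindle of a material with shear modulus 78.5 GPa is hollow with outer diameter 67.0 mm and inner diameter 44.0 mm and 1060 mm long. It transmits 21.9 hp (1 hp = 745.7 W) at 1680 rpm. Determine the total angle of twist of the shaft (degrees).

0.0446°

ω = 2π·1680/60 = 175.9 rad/s, so T = P/ω = 21.9×745.7 / 175.9 = 92.83 N·m.
J = π(d_o⁴ − d_i⁴)/32 = π(0.0670⁴ − 0.0440⁴)/32 = 1.610×10^-6 m⁴.
θ = T·L/(G·J) = 92.83 × 1.06 / (78.5×10⁹ × 1.610×10^-6) = 7.784×10^-4 rad.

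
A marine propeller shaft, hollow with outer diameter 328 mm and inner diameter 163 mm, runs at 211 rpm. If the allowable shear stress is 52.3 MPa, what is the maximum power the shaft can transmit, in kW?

7520 kW

J = π(d_o⁴ − d_i⁴)/32 = π(0.328⁴ − 0.163⁴)/32 = 1.067×10^-3 m⁴.
T_max = τ_allow·J/r = 5.23×10^7 × 1.067×10^-3 / 0.164 = 340300 N·m.
ω = 2π·211/60 = 22.10 rad/s, so P_max = T_max·ω = 7.519×10^6 W.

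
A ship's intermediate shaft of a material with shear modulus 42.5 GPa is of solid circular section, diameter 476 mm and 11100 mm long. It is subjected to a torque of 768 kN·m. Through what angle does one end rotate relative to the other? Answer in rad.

0.0398 rad

J = πd⁴/32 = π(0.476)⁴/32 = 5.040×10^-3 m⁴.
θ = T·L/(G·J) = 768000 × 11.1 / (42.5×10⁹ × 5.040×10^-3) = 0.03980 rad.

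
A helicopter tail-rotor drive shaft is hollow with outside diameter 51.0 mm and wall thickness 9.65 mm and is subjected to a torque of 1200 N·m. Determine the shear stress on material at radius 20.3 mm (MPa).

43.1 MPa

J = π(d_o⁴ − d_i⁴)/32 = π(0.0510⁴ − 0.0317⁴)/32 = 5.650×10^-7 m⁴.
Shear stress varies linearly with radius: τ = T·r/J = 1200 × 0.0203 / 5.650×10^-7 = 4.311×10^7 Pa.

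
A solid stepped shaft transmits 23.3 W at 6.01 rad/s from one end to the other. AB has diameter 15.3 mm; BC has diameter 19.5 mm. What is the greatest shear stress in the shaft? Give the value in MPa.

5.51 MPa

ω = 6.01 rad/s, so T = P/ω = 23.3 / 6.010 = 3.877 N·m.
Under the same torque, τ_max = 16T/(πd³) is largest where d is smallest — segment AB (d = 15.3 mm).
τ_max = 16·3.877/(π·(0.0153)³) = 5.513×10^6 Pa.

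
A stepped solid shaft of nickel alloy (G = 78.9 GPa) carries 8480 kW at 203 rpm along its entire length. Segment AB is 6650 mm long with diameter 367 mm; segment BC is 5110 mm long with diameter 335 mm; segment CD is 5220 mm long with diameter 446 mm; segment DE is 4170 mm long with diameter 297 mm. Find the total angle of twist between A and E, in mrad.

ω = 2π·203/60 = 21.26 rad/s, so T = P/ω = 8480×10³ / 21.26 = 398900 N·m.
J_AB = π(0.367)⁴/32 = 1.78×10^-3 m⁴; J_BC = π(0.335)⁴/32 = 1.24×10^-3 m⁴; J_CD = π(0.446)⁴/32 = 3.88×10^-3 m⁴; J_DE = π(0.297)⁴/32 = 7.64×10^-4 m⁴.
θ = (T/G)·Σ L_i/J_i = (398900/78.9×10⁹)·(6.65/1.78×10^-3 + 5.11/1.24×10^-3 + 5.22/3.88×10^-3 + 4.17/7.64×10^-4) = 0.07417 rad.

74.2 mrad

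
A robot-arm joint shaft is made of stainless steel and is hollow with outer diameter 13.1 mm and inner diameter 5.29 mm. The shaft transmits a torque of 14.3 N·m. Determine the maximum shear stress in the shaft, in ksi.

4.83 ksi

J = π(d_o⁴ − d_i⁴)/32 = π(0.0131⁴ − 0.00529⁴)/32 = 2.814×10^-9 m⁴.
τ_max = T·r/J = 14.30 × 0.00655 / 2.814×10^-9 = 3.328×10^7 Pa.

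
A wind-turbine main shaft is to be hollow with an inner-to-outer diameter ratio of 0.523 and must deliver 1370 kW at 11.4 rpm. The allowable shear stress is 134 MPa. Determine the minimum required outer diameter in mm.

ω = 2π·11.4/60 = 1.194 rad/s, so T = P/ω = 1370×10³ / 1.194 = 1.148e6 N·m.
For a hollow shaft with d_i/d_o = 0.523: τ_max = 16T/(π d_o³ (1−k⁴)), so d_o = [16T/(π τ_allow (1−k⁴))]^(1/3) = [16·1.148e6/(π·1.34×10^8·0.9252)]^(1/3) = 0.3613 m.

361 mm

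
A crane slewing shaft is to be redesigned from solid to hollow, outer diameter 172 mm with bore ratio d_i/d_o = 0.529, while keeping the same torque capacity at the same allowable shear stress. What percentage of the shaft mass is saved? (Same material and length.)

Equal τ_max and T ⇒ the solid shaft needs d_s³ = d_o³(1−k⁴), so d_s = 172·(1−0.529⁴)^(1/3) = 167.4 mm.
Area ratio A_h/A_s = d_o²(1−k²)/d_s² = (1−k²)/(1−k⁴)^(2/3) = 0.7604.
Mass saving = 1 − 0.7604 = 24.0 %.

24.0 %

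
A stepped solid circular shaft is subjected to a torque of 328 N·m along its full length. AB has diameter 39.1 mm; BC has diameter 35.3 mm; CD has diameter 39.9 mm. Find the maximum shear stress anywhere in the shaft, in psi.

Under the same torque, τ_max = 16T/(πd³) is largest where d is smallest — segment BC (d = 35.3 mm).
τ_max = 16·328.0/(π·(0.0353)³) = 3.798×10^7 Pa.

5510 psi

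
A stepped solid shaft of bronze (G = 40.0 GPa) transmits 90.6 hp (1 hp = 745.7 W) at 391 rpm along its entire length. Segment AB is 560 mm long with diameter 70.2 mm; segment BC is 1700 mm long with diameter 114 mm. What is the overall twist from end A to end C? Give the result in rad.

0.0139 rad

ω = 2π·391/60 = 40.95 rad/s, so T = P/ω = 90.6×745.7 / 40.95 = 1650 N·m.
J_AB = π(0.0702)⁴/32 = 2.38×10^-6 m⁴; J_BC = π(0.114)⁴/32 = 1.66×10^-5 m⁴.
θ = (T/G)·Σ L_i/J_i = (1650/40.0×10⁹)·(0.560/2.38×10^-6 + 1.70/1.66×10^-5) = 0.01392 rad.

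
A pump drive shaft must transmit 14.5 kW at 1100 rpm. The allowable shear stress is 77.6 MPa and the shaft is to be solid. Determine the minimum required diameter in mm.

ω = 2π·1100/60 = 115.2 rad/s, so T = P/ω = 14.5×10³ / 115.2 = 125.9 N·m.
For a solid shaft τ_max = 16T/(πd³), so d = (16T/(π τ_allow))^(1/3) = (16·125.9/(π·7.76×10^7))^(1/3) = 0.02022 m.

20.2 mm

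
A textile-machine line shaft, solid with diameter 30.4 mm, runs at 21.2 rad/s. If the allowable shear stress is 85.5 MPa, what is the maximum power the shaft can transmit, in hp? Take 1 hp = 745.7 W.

J = πd⁴/32 = π(0.0304)⁴/32 = 8.385×10^-8 m⁴.
T_max = τ_allow·J/r = 8.55×10^7 × 8.385×10^-8 / 0.0152 = 471.6 N·m.
ω = 21.2 rad/s, so P_max = T_max·ω = 9999 W.

13.4 hp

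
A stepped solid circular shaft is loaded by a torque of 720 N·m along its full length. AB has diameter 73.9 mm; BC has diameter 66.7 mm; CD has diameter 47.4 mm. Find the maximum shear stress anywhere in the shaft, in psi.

4990 psi

Under the same torque, τ_max = 16T/(πd³) is largest where d is smallest — segment CD (d = 47.4 mm).
τ_max = 16·720.0/(π·(0.0474)³) = 3.443×10^7 Pa.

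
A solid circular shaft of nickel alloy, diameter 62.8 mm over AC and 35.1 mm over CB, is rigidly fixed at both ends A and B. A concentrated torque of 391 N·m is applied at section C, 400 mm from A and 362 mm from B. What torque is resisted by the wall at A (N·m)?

353 N·m

Compatibility: T_A·a/J_AC = T_B·b/J_CB with T_A + T_B = T₀.
J_AC = 1.53×10^-6 m⁴, J_CB = 1.49×10^-7 m⁴, so T_A = T₀·(J_AC/a)/((J_AC/a)+(J_CB/b)) = 352.9 N·m, T_B = 38.06 N·m.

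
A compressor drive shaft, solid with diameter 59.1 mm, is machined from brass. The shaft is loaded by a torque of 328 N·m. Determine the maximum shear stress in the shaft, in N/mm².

8.09 N/mm²

J = πd⁴/32 = π(0.0591)⁴/32 = 1.198×10^-6 m⁴.
τ_max = T·r/J = 328.0 × 0.0295 / 1.198×10^-6 = 8.092×10^6 Pa.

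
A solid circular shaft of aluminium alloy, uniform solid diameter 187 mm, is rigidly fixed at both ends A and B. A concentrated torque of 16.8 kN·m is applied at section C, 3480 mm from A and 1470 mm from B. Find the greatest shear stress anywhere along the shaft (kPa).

9200 kPa

With uniform GJ and both ends fixed, compatibility θ_AC = θ_CB gives T_A·a = T_B·b, together with T_A + T_B = T₀.
T_A = T₀·b/(a+b) = 16800·1470/4950 = 4989 N·m; T_B = 11810 N·m.
τ in each portion: τ_AC = 3.89×10^6 Pa, τ_CB = 9.20×10^6 Pa; maximum is in CB.
τ_max = T_CB·r/J = 11810·0.0935/1.20×10^-4 = 9.199×10^6 Pa.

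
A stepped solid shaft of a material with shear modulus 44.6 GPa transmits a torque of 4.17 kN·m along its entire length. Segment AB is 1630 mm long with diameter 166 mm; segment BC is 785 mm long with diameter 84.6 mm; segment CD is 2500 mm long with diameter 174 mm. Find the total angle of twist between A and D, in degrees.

1.10°

J_AB = π(0.166)⁴/32 = 7.45×10^-5 m⁴; J_BC = π(0.0846)⁴/32 = 5.03×10^-6 m⁴; J_CD = π(0.174)⁴/32 = 9.00×10^-5 m⁴.
θ = (T/G)·Σ L_i/J_i = (4170/44.6×10⁹)·(1.63/7.45×10^-5 + 0.785/5.03×10^-6 + 2.50/9.00×10^-5) = 0.01924 rad.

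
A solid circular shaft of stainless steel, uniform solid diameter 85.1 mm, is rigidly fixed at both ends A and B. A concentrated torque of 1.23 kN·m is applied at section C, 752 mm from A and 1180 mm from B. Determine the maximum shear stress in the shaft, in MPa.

6.21 MPa

With uniform GJ and both ends fixed, compatibility θ_AC = θ_CB gives T_A·a = T_B·b, together with T_A + T_B = T₀.
T_A = T₀·b/(a+b) = 1230·1180/1932 = 751.2 N·m; T_B = 478.8 N·m.
τ in each portion: τ_AC = 6.21×10^6 Pa, τ_CB = 3.96×10^6 Pa; maximum is in AC.
τ_max = T_AC·r/J = 751.2·0.0425/5.15×10^-6 = 6.208×10^6 Pa.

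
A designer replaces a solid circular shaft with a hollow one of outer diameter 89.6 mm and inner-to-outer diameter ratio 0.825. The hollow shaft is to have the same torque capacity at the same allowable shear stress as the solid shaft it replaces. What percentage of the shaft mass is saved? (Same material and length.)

51.6 %

Equal τ_max and T ⇒ the solid shaft needs d_s³ = d_o³(1−k⁴), so d_s = 89.6·(1−0.825⁴)^(1/3) = 72.82 mm.
Area ratio A_h/A_s = d_o²(1−k²)/d_s² = (1−k²)/(1−k⁴)^(2/3) = 0.4836.
Mass saving = 1 − 0.4836 = 51.6 %.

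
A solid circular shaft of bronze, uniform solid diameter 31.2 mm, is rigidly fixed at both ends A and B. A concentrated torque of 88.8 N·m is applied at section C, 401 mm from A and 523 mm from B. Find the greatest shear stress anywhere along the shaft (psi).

1220 psi

With uniform GJ and both ends fixed, compatibility θ_AC = θ_CB gives T_A·a = T_B·b, together with T_A + T_B = T₀.
T_A = T₀·b/(a+b) = 88.80·523/924.0 = 50.26 N·m; T_B = 38.54 N·m.
τ in each portion: τ_AC = 8.43×10^6 Pa, τ_CB = 6.46×10^6 Pa; maximum is in AC.
τ_max = T_AC·r/J = 50.26·0.0156/9.30×10^-8 = 8.428×10^6 Pa.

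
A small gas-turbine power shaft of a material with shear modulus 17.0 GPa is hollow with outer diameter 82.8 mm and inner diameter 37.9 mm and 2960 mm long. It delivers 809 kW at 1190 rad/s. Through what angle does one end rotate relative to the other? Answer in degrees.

1.54°

ω = 1190 rad/s, so T = P/ω = 809×10³ / 1190 = 679.8 N·m.
J = π(d_o⁴ − d_i⁴)/32 = π(0.0828⁴ − 0.0379⁴)/32 = 4.412×10^-6 m⁴.
θ = T·L/(G·J) = 679.8 × 2.96 / (17.0×10⁹ × 4.412×10^-6) = 0.02683 rad.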